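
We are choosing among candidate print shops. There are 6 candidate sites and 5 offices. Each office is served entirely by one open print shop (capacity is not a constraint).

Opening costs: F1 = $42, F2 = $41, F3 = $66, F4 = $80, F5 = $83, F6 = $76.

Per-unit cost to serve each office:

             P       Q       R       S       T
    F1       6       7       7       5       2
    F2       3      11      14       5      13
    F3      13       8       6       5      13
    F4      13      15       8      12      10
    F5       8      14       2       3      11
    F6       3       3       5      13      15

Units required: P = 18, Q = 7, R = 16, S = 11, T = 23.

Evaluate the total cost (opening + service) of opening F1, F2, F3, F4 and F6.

Each office is assigned to its cheapest site among the open ones.
{F1, F2, F3, F4, F6}: P→F2 3·18=54, Q→F6 3·7=21, R→F6 5·16=80, S→F1 5·11=55, T→F1 2·23=46. Service 256; fixed 305; total 561.

Total cost: 561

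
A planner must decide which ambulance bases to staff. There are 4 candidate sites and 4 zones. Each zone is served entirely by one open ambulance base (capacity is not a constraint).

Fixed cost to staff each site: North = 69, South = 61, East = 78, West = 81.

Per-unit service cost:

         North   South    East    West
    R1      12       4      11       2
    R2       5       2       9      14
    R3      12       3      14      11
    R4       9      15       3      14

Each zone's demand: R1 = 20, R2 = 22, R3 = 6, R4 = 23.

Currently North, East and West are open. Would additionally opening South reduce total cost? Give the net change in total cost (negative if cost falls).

Current service cost with {North, East, West}: 285.
Adding South: each zone re-picks its cheapest; new service cost 171, saving 114.
Extra fixed cost: 61. Net change = 61 − 114 = -53.
(Totals: 513 → 460.)

Yes — net change −53 (cost falls by 53).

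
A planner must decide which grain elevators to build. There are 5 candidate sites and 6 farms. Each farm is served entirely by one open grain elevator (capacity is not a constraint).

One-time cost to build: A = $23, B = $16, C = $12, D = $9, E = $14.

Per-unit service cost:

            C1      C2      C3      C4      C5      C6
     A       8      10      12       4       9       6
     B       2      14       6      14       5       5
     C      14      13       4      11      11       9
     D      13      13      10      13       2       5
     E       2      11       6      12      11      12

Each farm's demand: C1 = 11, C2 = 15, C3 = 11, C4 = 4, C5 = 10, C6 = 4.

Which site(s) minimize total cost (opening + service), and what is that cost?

Open A, C, D and E; minimum total cost 330.

For any fixed open set, each farm goes to its cheapest open site; total = fixed + service.
{A, C, D, E}: C1→E 2·11=22, C2→A 10·15=150, C3→C 4·11=44, C4→A 4·4=16, C5→D 2·10=20, C6→D 5·4=20. Service 272; fixed 58; total 330.
{A, B, C, D}: C1→B 2·11=22, C2→A 10·15=150, C3→C 4·11=44, C4→A 4·4=16, C5→D 2·10=20, C6→B 5·4=20. Service 272; fixed 60; total 332.
{A, D, E}: service 294 + fixed 46 = 340
{A, B, C, D, E}: service 272 + fixed 74 = 346
No other subset beats 330.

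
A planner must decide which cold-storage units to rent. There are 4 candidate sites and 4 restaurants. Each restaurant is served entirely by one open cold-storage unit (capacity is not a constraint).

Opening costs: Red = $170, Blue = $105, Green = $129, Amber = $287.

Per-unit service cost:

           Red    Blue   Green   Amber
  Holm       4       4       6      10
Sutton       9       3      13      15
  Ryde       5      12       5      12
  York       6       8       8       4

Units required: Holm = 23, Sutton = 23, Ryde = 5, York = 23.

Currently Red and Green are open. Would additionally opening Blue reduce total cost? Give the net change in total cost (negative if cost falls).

Yes — net change −33 (cost falls by 33).

Current service cost with {Red, Green}: 462.
Adding Blue: each restaurant re-picks its cheapest; new service cost 324, saving 138.
Extra fixed cost: 105. Net change = 105 − 138 = -33.
(Totals: 761 → 728.)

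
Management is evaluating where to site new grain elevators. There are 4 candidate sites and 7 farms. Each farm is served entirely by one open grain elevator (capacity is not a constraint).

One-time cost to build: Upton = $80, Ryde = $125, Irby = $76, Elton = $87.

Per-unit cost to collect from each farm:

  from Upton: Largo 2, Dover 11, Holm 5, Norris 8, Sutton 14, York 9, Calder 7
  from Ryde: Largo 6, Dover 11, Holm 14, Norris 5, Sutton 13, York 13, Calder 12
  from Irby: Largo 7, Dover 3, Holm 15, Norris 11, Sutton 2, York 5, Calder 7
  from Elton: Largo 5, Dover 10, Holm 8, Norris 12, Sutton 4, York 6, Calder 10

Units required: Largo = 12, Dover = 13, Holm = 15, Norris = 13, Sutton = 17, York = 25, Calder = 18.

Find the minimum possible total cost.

Minimum total cost: 683

For any fixed open set, each farm goes to its cheapest open site; total = fixed + service.
{Upton, Irby}: Largo→Upton 2·12=24, Dover→Irby 3·13=39, Holm→Upton 5·15=75, Norris→Upton 8·13=104, Sutton→Irby 2·17=34, York→Irby 5·25=125, Calder→Upton 7·18=126. Service 527; fixed 156; total 683.
{Upton, Ryde, Irby}: Largo→Upton 2·12=24, Dover→Irby 3·13=39, Holm→Upton 5·15=75, Norris→Ryde 5·13=65, Sutton→Irby 2·17=34, York→Irby 5·25=125, Calder→Upton 7·18=126. Service 488; fixed 281; total 769.
{Upton, Irby, Elton}: service 527 + fixed 243 = 770
{Upton, Ryde, Irby, Elton}: service 488 + fixed 368 = 856
No other subset beats 683.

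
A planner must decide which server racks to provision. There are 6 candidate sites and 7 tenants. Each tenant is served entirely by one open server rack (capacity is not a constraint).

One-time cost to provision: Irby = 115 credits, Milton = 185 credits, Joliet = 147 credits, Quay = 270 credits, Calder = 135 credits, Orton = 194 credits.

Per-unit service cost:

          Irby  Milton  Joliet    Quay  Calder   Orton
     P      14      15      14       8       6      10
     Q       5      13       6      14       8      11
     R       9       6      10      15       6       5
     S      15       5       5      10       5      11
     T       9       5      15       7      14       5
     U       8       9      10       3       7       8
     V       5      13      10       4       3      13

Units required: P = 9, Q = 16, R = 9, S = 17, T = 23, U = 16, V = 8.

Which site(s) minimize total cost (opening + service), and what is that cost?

For any fixed open set, each tenant goes to its cheapest open site; total = fixed + service.
{Irby, Calder}: P→Calder 6·9=54, Q→Irby 5·16=80, R→Calder 6·9=54, S→Calder 5·17=85, T→Irby 9·23=207, U→Calder 7·16=112, V→Calder 3·8=24. Service 616; fixed 250; total 866.
{Milton, Calder}: P→Calder 6·9=54, Q→Calder 8·16=128, R→Milton 6·9=54, S→Milton 5·17=85, T→Milton 5·23=115, U→Calder 7·16=112, V→Calder 3·8=24. Service 572; fixed 320; total 892.
{Calder, Orton}: service 563 + fixed 329 = 892
{Irby, Milton, Joliet, Quay, Calder, Orton}: P→Calder 6·9=54, Q→Irby 5·16=80, R→Orton 5·9=45, S→Milton 5·17=85, T→Milton 5·23=115, U→Quay 3·16=48, V→Calder 3·8=24. Service 451; fixed 1046; total 1497.
No other subset beats 866.

Open Irby and Calder; minimum total cost 866.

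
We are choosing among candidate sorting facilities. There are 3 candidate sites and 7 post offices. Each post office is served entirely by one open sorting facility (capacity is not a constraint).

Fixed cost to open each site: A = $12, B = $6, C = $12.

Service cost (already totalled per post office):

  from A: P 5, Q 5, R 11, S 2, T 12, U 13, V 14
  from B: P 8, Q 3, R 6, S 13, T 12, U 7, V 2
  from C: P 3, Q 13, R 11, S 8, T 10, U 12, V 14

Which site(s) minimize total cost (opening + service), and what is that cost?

Open A and B; minimum total cost 55.

For any fixed open set, each post office goes to its cheapest open site; total = fixed + service.
{A, B}: P→A 5, Q→B 3, R→B 6, S→A 2, T→A 12, U→B 7, V→B 2. Service 37; fixed 18; total 55.
{B}: service 51 + fixed 6 = 57
{B, C}: service 39 + fixed 18 = 57
{A, B, C}: service 33 + fixed 30 = 63
(All 7 nonempty subsets were checked; A and B is lowest.)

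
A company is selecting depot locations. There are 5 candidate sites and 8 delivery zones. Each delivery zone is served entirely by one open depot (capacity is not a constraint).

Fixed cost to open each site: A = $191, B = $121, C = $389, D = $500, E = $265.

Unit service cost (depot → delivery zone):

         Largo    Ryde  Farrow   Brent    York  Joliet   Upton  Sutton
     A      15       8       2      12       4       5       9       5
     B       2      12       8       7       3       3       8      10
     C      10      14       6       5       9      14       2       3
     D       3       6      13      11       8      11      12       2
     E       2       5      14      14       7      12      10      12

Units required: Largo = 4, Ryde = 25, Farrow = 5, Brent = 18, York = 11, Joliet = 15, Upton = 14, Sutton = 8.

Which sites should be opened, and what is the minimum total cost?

Open B only; minimum total cost 865.

For any fixed open set, each delivery zone goes to its cheapest open site; total = fixed + service.
{B}: Largo→B 2·4=8, Ryde→B 12·25=300, Farrow→B 8·5=40, Brent→B 7·18=126, York→B 3·11=33, Joliet→B 3·15=45, Upton→B 8·14=112, Sutton→B 10·8=80. Service 744; fixed 121; total 865.
{A, B}: service 574 + fixed 312 = 886
{B, E}: service 569 + fixed 386 = 955
{A, B, C, D, E}: service 355 + fixed 1466 = 1821
No other subset beats 865.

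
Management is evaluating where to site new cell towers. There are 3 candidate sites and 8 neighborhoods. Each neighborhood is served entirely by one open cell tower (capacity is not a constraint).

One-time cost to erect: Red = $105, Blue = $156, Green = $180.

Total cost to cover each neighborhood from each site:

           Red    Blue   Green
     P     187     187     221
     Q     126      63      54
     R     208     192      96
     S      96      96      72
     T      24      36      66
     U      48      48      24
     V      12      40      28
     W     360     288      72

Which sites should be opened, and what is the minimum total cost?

Open Green only; minimum total cost 813.

For any fixed open set, each neighborhood goes to its cheapest open site; total = fixed + service.
{Green}: P→Green 221, Q→Green 54, R→Green 96, S→Green 72, T→Green 66, U→Green 24, V→Green 28, W→Green 72. Service 633; fixed 180; total 813.
{Red, Green}: service 541 + fixed 285 = 826
{Blue, Green}: service 569 + fixed 336 = 905
{Red, Blue, Green}: P→Red 187, Q→Green 54, R→Green 96, S→Green 72, T→Red 24, U→Green 24, V→Red 12, W→Green 72. Service 541; fixed 441; total 982.
No other subset beats 813.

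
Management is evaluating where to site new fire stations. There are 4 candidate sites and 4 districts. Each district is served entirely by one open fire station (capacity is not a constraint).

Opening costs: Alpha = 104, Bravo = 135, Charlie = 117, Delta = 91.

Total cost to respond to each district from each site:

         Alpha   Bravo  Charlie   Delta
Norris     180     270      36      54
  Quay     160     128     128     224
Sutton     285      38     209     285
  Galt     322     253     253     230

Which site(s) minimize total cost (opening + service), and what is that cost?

For any fixed open set, each district goes to its cheapest open site; total = fixed + service.
{Bravo, Delta}: Norris→Delta 54, Quay→Bravo 128, Sutton→Bravo 38, Galt→Delta 230. Service 450; fixed 226; total 676.
{Bravo, Charlie}: service 455 + fixed 252 = 707
{Charlie}: service 626 + fixed 117 = 743
{Alpha, Bravo, Charlie, Delta}: Norris→Charlie 36, Quay→Bravo 128, Sutton→Bravo 38, Galt→Delta 230. Service 432; fixed 447; total 879.
(All 15 nonempty subsets were checked; Bravo and Delta is lowest.)

Open Bravo and Delta; minimum total cost 676.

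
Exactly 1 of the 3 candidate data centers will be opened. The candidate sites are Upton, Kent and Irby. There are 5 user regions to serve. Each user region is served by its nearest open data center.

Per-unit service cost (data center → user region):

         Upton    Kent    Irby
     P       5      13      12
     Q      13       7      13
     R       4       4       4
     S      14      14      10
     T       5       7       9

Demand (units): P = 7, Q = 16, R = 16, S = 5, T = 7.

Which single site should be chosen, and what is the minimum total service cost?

Choose Kent only; total service cost 386.

With exactly 1 open, each user region uses its cheapest among the chosen.
{Kent}: P→Kent 13·7=91, Q→Kent 7·16=112, R→Kent 4·16=64, S→Kent 14·5=70, T→Kent 7·7=49. Service cost 386.
{Upton}: service cost 412
{Irby}: service cost 469
Among all 3 size-1 choices, {Kent} is lowest.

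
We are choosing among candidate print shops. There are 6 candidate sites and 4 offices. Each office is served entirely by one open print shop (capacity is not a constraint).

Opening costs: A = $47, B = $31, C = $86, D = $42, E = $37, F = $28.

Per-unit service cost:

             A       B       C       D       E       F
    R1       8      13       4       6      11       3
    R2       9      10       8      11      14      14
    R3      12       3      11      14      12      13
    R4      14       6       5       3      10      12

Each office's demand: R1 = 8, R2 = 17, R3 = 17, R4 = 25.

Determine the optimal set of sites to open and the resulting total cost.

For any fixed open set, each office goes to its cheapest open site; total = fixed + service.
{B, D}: R1→D 6·8=48, R2→B 10·17=170, R3→B 3·17=51, R4→D 3·25=75. Service 344; fixed 73; total 417.
{B, D, F}: service 320 + fixed 101 = 421
{A, B, D}: R1→D 6·8=48, R2→A 9·17=153, R3→B 3·17=51, R4→D 3·25=75. Service 327; fixed 120; total 447.
{A, B, C, D, E, F}: R1→F 3·8=24, R2→C 8·17=136, R3→B 3·17=51, R4→D 3·25=75. Service 286; fixed 271; total 557.
No other subset beats 417.

Open B and D; minimum total cost 417.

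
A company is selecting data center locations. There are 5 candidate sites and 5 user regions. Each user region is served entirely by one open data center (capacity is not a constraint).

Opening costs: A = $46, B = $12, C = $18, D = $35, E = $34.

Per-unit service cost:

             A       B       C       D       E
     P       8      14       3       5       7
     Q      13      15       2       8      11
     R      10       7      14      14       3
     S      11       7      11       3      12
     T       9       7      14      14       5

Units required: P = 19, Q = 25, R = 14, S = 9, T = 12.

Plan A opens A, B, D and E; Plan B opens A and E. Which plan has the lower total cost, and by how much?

Plan A is cheaper by 138.

Plan A: {A, B, D, E}: P→D 5·19=95, Q→D 8·25=200, R→E 3·14=42, S→D 3·9=27, T→E 5·12=60. Service 424; fixed 127; total 551.
Plan B: {A, E}: P→E 7·19=133, Q→E 11·25=275, R→E 3·14=42, S→A 11·9=99, T→E 5·12=60. Service 609; fixed 80; total 689.
Difference: |551 − 689| = 138.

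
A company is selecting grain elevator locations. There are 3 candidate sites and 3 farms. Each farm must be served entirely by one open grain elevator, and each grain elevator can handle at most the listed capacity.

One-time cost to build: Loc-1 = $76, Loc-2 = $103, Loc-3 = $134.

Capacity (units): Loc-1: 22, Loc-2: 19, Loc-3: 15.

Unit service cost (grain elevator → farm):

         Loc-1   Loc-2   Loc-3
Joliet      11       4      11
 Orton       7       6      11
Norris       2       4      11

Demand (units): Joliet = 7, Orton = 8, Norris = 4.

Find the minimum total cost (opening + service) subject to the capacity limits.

Minimum total cost: 195

Open {Loc-2}: Joliet→Loc-2 4·7=28, Orton→Loc-2 6·8=48, Norris→Loc-2 4·4=16.
Loads: Loc-2 carries 19/19. Service 92; fixed 103; total 195.
Next best feasible plan costs 217.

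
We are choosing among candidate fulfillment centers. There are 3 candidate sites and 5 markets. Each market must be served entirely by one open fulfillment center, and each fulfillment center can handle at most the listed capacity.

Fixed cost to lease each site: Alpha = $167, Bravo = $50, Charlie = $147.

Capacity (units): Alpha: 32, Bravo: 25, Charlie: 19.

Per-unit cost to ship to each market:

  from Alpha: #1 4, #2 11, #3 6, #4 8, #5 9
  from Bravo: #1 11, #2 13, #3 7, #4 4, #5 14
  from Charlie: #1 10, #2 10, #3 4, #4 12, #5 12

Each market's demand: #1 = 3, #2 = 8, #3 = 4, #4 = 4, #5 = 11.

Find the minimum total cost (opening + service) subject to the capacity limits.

Open {Alpha}: #1→Alpha 4·3=12, #2→Alpha 11·8=88, #3→Alpha 6·4=24, #4→Alpha 8·4=32, #5→Alpha 9·11=99.
Loads: Alpha carries 30/32. Service 255; fixed 167; total 422.
Next best feasible plan costs 456.

Minimum total cost: 422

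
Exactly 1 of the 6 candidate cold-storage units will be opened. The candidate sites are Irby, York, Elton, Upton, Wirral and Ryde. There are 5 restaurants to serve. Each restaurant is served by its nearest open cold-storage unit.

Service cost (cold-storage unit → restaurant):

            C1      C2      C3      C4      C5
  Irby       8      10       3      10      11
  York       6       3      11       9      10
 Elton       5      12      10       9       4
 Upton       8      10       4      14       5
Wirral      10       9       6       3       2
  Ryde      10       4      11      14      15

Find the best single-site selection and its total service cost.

With exactly 1 open, each restaurant uses its cheapest among the chosen.
{Wirral}: C1→Wirral 10, C2→Wirral 9, C3→Wirral 6, C4→Wirral 3, C5→Wirral 2. Service cost 30.
{York}: service cost 39
{Elton}: service cost 40
Among all 6 size-1 choices, {Wirral} is lowest.

Choose Wirral only; total service cost 30.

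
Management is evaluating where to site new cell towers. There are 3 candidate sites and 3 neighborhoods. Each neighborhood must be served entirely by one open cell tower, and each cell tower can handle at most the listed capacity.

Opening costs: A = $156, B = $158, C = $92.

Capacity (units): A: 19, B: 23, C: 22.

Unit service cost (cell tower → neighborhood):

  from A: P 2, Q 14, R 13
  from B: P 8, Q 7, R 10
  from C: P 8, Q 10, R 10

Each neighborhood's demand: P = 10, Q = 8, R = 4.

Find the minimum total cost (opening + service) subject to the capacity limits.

Minimum total cost: 292

Open {C}: P→C 8·10=80, Q→C 10·8=80, R→C 10·4=40.
Loads: C carries 22/22. Service 200; fixed 92; total 292.
Next best feasible plan costs 334.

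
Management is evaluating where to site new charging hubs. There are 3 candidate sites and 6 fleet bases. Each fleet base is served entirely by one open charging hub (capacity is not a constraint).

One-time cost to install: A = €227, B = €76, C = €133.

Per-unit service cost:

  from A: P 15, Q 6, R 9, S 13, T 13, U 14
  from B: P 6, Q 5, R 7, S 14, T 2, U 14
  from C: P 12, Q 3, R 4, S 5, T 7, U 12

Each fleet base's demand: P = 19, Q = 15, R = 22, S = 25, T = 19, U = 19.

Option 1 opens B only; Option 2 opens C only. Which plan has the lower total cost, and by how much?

Option 2 is cheaper by 93.

Option 1: {B}: P→B 6·19=114, Q→B 5·15=75, R→B 7·22=154, S→B 14·25=350, T→B 2·19=38, U→B 14·19=266. Service 997; fixed 76; total 1073.
Option 2: {C}: P→C 12·19=228, Q→C 3·15=45, R→C 4·22=88, S→C 5·25=125, T→C 7·19=133, U→C 12·19=228. Service 847; fixed 133; total 980.
Difference: |1073 − 980| = 93.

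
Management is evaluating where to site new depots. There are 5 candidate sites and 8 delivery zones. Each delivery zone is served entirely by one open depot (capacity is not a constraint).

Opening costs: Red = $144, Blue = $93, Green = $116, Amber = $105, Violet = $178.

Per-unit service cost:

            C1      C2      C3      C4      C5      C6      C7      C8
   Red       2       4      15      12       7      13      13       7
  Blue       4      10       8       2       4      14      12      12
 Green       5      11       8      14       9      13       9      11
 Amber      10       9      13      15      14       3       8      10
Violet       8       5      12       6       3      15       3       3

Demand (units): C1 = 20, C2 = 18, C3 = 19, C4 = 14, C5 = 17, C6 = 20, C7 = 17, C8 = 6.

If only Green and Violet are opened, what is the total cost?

Total cost: 1100

Each delivery zone is assigned to its cheapest site among the open ones.
{Green, Violet}: C1→Green 5·20=100, C2→Violet 5·18=90, C3→Green 8·19=152, C4→Violet 6·14=84, C5→Violet 3·17=51, C6→Green 13·20=260, C7→Violet 3·17=51, C8→Violet 3·6=18. Service 806; fixed 294; total 1100.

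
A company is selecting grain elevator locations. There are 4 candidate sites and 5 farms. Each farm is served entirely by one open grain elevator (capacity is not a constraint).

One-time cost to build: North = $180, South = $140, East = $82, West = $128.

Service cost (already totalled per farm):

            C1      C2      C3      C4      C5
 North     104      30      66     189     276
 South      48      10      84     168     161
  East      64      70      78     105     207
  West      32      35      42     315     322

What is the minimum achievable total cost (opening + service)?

For any fixed open set, each farm goes to its cheapest open site; total = fixed + service.
{East}: C1→East 64, C2→East 70, C3→East 78, C4→East 105, C5→East 207. Service 524; fixed 82; total 606.
{South}: service 471 + fixed 140 = 611
{South, East}: service 402 + fixed 222 = 624
{North, South, East, West}: C1→West 32, C2→South 10, C3→West 42, C4→East 105, C5→South 161. Service 350; fixed 530; total 880.
(All 15 nonempty subsets were checked; East only is lowest.)

Minimum total cost: 606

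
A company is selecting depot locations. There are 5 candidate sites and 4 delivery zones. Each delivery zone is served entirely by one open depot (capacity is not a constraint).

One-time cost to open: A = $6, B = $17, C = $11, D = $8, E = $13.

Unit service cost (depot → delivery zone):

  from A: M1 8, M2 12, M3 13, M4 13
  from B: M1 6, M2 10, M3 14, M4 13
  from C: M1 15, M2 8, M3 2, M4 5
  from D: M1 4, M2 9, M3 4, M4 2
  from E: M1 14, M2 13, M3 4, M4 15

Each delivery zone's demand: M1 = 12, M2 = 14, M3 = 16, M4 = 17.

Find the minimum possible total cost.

Minimum total cost: 245

For any fixed open set, each delivery zone goes to its cheapest open site; total = fixed + service.
{C, D}: M1→D 4·12=48, M2→C 8·14=112, M3→C 2·16=32, M4→D 2·17=34. Service 226; fixed 19; total 245.
{A, C, D}: service 226 + fixed 25 = 251
{C, D, E}: M1→D 4·12=48, M2→C 8·14=112, M3→C 2·16=32, M4→D 2·17=34. Service 226; fixed 32; total 258.
{A, B, C, D, E}: M1→D 4·12=48, M2→C 8·14=112, M3→C 2·16=32, M4→D 2·17=34. Service 226; fixed 55; total 281.
No other subset beats 245.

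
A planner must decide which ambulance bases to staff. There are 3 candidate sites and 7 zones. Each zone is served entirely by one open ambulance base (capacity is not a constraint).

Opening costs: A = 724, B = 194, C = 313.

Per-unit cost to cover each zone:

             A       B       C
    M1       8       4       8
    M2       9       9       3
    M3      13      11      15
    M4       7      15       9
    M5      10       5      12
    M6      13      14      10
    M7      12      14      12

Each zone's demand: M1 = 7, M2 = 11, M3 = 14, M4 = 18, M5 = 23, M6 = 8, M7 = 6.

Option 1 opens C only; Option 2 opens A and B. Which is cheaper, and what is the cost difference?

Option 1: {C}: M1→C 8·7=56, M2→C 3·11=33, M3→C 15·14=210, M4→C 9·18=162, M5→C 12·23=276, M6→C 10·8=80, M7→C 12·6=72. Service 889; fixed 313; total 1202.
Option 2: {A, B}: M1→B 4·7=28, M2→A 9·11=99, M3→B 11·14=154, M4→A 7·18=126, M5→B 5·23=115, M6→A 13·8=104, M7→A 12·6=72. Service 698; fixed 918; total 1616.
Difference: |1202 − 1616| = 414.

Option 1 is cheaper by 414.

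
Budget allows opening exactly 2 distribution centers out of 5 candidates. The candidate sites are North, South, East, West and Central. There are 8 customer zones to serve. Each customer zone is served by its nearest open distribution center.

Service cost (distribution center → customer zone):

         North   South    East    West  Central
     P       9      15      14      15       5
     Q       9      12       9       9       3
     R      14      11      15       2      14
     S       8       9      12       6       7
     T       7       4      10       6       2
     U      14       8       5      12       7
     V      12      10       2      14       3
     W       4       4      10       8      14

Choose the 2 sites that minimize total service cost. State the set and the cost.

Choose West and Central; total service cost 36.

With exactly 2 open, each customer zone uses its cheapest among the chosen.
{West, Central}: P→Central 5, Q→Central 3, R→West 2, S→West 6, T→Central 2, U→Central 7, V→Central 3, W→West 8. Service cost 36.
{South, Central}: service cost 42
{North, Central}: service cost 45
Among all 10 size-2 choices, {West, Central} is lowest.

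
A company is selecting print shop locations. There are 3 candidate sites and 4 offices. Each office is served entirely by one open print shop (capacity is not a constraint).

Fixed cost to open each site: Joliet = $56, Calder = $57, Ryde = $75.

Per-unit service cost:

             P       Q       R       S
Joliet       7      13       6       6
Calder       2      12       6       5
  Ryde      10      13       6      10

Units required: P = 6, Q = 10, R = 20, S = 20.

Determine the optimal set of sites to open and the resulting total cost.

Open Calder only; minimum total cost 409.

For any fixed open set, each office goes to its cheapest open site; total = fixed + service.
{Calder}: P→Calder 2·6=12, Q→Calder 12·10=120, R→Calder 6·20=120, S→Calder 5·20=100. Service 352; fixed 57; total 409.
{Joliet, Calder}: service 352 + fixed 113 = 465
{Joliet}: service 412 + fixed 56 = 468
{Joliet, Calder, Ryde}: service 352 + fixed 188 = 540
No other subset beats 409.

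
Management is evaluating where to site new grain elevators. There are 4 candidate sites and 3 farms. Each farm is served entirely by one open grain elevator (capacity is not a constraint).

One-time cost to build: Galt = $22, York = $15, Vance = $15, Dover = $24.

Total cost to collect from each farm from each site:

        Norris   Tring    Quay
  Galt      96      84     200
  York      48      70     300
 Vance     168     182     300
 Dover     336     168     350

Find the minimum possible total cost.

Minimum total cost: 355

For any fixed open set, each farm goes to its cheapest open site; total = fixed + service.
{Galt, York}: Norris→York 48, Tring→York 70, Quay→Galt 200. Service 318; fixed 37; total 355.
{Galt, York, Vance}: service 318 + fixed 52 = 370
{Galt, York, Dover}: service 318 + fixed 61 = 379
{Galt, York, Vance, Dover}: service 318 + fixed 76 = 394
No other subset beats 355.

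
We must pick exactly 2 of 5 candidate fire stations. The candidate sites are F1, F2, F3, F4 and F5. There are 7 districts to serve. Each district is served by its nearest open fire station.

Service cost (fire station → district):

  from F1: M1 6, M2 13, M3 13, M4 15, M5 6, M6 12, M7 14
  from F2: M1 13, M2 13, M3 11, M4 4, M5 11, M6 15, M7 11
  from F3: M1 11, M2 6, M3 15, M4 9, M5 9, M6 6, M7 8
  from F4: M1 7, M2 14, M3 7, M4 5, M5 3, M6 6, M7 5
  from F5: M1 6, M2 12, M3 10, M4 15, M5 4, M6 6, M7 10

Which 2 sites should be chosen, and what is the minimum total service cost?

Choose F3 and F4; total service cost 39.

With exactly 2 open, each district uses its cheapest among the chosen.
{F3, F4}: M1→F4 7, M2→F3 6, M3→F4 7, M4→F4 5, M5→F4 3, M6→F3 6, M7→F4 5. Service cost 39.
{F4, F5}: service cost 44
{F1, F4}: service cost 45
Among all 10 size-2 choices, {F3, F4} is lowest.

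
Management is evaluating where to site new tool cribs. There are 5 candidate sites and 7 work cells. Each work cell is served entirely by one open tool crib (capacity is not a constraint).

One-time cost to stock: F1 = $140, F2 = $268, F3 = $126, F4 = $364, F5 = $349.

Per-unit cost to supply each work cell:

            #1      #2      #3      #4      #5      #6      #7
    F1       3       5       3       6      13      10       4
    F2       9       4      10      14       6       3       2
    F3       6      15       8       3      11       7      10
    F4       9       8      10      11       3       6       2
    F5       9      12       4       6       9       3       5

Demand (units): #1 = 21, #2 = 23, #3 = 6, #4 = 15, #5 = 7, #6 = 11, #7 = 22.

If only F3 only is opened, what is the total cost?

Each work cell is assigned to its cheapest site among the open ones.
{F3}: #1→F3 6·21=126, #2→F3 15·23=345, #3→F3 8·6=48, #4→F3 3·15=45, #5→F3 11·7=77, #6→F3 7·11=77, #7→F3 10·22=220. Service 938; fixed 126; total 1064.

Total cost: 1064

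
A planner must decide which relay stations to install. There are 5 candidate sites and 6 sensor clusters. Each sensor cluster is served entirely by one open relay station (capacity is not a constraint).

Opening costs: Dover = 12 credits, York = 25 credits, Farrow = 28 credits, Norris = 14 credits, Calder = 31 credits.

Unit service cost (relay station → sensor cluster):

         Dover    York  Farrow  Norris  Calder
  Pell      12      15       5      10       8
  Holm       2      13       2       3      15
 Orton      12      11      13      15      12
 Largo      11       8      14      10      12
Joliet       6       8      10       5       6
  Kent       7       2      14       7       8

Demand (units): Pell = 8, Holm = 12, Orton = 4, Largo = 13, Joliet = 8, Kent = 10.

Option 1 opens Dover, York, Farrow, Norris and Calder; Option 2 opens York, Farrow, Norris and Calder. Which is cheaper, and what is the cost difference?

Option 2 is cheaper by 12.

Option 1: {Dover, York, Farrow, Norris, Calder}: Pell→Farrow 5·8=40, Holm→Dover 2·12=24, Orton→York 11·4=44, Largo→York 8·13=104, Joliet→Norris 5·8=40, Kent→York 2·10=20. Service 272; fixed 110; total 382.
Option 2: {York, Farrow, Norris, Calder}: Pell→Farrow 5·8=40, Holm→Farrow 2·12=24, Orton→York 11·4=44, Largo→York 8·13=104, Joliet→Norris 5·8=40, Kent→York 2·10=20. Service 272; fixed 98; total 370.
Difference: |382 − 370| = 12.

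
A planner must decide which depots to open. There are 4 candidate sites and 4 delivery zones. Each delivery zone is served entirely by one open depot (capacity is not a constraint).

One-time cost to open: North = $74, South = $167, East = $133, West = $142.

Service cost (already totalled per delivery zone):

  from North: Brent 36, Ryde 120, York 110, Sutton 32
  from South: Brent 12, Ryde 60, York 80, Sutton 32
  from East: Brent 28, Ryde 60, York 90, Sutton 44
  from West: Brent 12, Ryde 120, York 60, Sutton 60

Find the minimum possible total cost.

For any fixed open set, each delivery zone goes to its cheapest open site; total = fixed + service.
{South}: Brent→South 12, Ryde→South 60, York→South 80, Sutton→South 32. Service 184; fixed 167; total 351.
{East}: service 222 + fixed 133 = 355
{North}: service 298 + fixed 74 = 372
{North, South, East, West}: service 164 + fixed 516 = 680
No other subset beats 351.

Minimum total cost: 351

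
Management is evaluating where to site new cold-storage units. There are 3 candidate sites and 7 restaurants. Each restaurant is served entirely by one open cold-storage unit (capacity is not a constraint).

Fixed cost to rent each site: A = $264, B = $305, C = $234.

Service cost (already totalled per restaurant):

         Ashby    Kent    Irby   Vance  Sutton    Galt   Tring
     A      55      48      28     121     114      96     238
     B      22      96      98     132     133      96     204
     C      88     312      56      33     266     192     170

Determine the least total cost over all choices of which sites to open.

For any fixed open set, each restaurant goes to its cheapest open site; total = fixed + service.
{A}: Ashby→A 55, Kent→A 48, Irby→A 28, Vance→A 121, Sutton→A 114, Galt→A 96, Tring→A 238. Service 700; fixed 264; total 964.
{A, C}: Ashby→A 55, Kent→A 48, Irby→A 28, Vance→C 33, Sutton→A 114, Galt→A 96, Tring→C 170. Service 544; fixed 498; total 1042.
{B}: service 781 + fixed 305 = 1086
{A, B, C}: service 511 + fixed 803 = 1314
No other subset beats 964.

Minimum total cost: 964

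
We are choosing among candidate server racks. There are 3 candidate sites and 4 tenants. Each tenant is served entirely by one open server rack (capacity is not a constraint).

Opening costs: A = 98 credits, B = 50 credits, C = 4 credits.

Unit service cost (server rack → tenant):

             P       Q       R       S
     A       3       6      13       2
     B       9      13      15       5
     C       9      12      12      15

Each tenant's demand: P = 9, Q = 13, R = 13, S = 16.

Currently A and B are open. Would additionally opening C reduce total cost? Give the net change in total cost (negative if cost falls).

Current service cost with {A, B}: 306.
Adding C: each tenant re-picks its cheapest; new service cost 293, saving 13.
Extra fixed cost: 4. Net change = 4 − 13 = -9.
(Totals: 454 → 445.)

Yes — net change −9 (cost falls by 9).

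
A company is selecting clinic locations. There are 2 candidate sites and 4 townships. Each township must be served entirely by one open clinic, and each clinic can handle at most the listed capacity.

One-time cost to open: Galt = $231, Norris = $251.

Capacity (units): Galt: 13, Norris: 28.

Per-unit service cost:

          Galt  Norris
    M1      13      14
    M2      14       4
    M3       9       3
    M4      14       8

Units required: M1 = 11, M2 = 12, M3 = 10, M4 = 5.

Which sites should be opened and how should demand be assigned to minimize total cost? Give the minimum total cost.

Minimum total cost: 743

Open {Galt, Norris}: M1→Galt 13·11=143, M2→Norris 4·12=48, M3→Norris 3·10=30, M4→Norris 8·5=40.
Loads: Galt carries 11/13, Norris carries 27/28. Service 261; fixed 482; total 743.
Next best feasible plan costs 814.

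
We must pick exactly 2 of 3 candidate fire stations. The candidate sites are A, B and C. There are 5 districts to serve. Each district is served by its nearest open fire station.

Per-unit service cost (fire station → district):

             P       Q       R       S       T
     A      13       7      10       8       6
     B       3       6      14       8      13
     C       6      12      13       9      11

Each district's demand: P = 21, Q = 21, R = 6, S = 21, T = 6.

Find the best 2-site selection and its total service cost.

Choose A and B; total service cost 453.

With exactly 2 open, each district uses its cheapest among the chosen.
{A, B}: P→B 3·21=63, Q→B 6·21=126, R→A 10·6=60, S→A 8·21=168, T→A 6·6=36. Service cost 453.
{B, C}: service cost 501
{A, C}: service cost 537
Among all 3 size-2 choices, {A, B} is lowest.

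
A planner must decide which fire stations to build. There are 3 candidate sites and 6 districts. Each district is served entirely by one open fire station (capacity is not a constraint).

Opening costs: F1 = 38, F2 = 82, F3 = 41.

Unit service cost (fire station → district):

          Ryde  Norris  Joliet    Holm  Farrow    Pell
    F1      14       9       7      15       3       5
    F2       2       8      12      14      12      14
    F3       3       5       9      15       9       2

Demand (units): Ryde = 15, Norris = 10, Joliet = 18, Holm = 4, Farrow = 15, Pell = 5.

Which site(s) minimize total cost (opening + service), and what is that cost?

Open F1 and F3; minimum total cost 415.

For any fixed open set, each district goes to its cheapest open site; total = fixed + service.
{F1, F3}: Ryde→F3 3·15=45, Norris→F3 5·10=50, Joliet→F1 7·18=126, Holm→F1 15·4=60, Farrow→F1 3·15=45, Pell→F3 2·5=10. Service 336; fixed 79; total 415.
{F1, F2, F3}: Ryde→F2 2·15=30, Norris→F3 5·10=50, Joliet→F1 7·18=126, Holm→F2 14·4=56, Farrow→F1 3·15=45, Pell→F3 2·5=10. Service 317; fixed 161; total 478.
{F1, F2}: Ryde→F2 2·15=30, Norris→F2 8·10=80, Joliet→F1 7·18=126, Holm→F2 14·4=56, Farrow→F1 3·15=45, Pell→F1 5·5=25. Service 362; fixed 120; total 482.
{F1}: service 556 + fixed 38 = 594
(All 7 nonempty subsets were checked; F1 and F3 is lowest.)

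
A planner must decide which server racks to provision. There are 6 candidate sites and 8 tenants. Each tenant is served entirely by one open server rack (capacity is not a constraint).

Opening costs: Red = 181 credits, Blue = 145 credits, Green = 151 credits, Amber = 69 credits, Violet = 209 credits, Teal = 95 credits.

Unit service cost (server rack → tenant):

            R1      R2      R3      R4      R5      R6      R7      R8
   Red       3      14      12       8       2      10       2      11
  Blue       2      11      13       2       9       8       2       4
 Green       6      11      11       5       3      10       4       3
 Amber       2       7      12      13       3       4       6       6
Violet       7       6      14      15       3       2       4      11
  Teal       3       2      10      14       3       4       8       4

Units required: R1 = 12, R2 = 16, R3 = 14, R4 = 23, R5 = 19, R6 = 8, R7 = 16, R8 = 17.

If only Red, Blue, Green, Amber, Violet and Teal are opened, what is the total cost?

Each tenant is assigned to its cheapest site among the open ones.
{Red, Blue, Green, Amber, Violet, Teal}: R1→Blue 2·12=24, R2→Teal 2·16=32, R3→Teal 10·14=140, R4→Blue 2·23=46, R5→Red 2·19=38, R6→Violet 2·8=16, R7→Red 2·16=32, R8→Green 3·17=51. Service 379; fixed 850; total 1229.

Total cost: 1229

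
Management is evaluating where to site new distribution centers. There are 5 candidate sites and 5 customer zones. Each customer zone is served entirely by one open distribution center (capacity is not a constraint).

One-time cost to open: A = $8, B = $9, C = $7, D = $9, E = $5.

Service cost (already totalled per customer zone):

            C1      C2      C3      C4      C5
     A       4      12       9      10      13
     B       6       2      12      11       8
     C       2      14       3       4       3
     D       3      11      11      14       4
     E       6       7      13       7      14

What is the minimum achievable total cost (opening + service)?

For any fixed open set, each customer zone goes to its cheapest open site; total = fixed + service.
{B, C}: C1→C 2, C2→B 2, C3→C 3, C4→C 4, C5→C 3. Service 14; fixed 16; total 30.
{C, E}: C1→C 2, C2→E 7, C3→C 3, C4→C 4, C5→C 3. Service 19; fixed 12; total 31.
{C}: service 26 + fixed 7 = 33
{A, B, C, D, E}: C1→C 2, C2→B 2, C3→C 3, C4→C 4, C5→C 3. Service 14; fixed 38; total 52.
No other subset beats 30.

Minimum total cost: 30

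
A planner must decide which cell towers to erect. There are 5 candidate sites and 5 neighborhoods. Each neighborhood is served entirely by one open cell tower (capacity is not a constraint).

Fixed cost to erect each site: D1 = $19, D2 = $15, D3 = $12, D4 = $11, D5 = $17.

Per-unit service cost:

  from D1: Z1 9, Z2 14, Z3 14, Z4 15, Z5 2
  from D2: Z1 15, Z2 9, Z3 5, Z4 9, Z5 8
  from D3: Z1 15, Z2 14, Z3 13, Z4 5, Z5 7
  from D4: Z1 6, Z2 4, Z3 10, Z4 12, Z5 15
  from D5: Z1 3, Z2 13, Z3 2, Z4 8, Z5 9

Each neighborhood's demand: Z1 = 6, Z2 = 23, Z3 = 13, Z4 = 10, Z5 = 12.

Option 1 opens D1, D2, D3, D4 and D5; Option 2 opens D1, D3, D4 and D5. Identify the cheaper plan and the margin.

Option 1: {D1, D2, D3, D4, D5}: Z1→D5 3·6=18, Z2→D4 4·23=92, Z3→D5 2·13=26, Z4→D3 5·10=50, Z5→D1 2·12=24. Service 210; fixed 74; total 284.
Option 2: {D1, D3, D4, D5}: Z1→D5 3·6=18, Z2→D4 4·23=92, Z3→D5 2·13=26, Z4→D3 5·10=50, Z5→D1 2·12=24. Service 210; fixed 59; total 269.
Difference: |284 − 269| = 15.

Option 2 is cheaper by 15.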